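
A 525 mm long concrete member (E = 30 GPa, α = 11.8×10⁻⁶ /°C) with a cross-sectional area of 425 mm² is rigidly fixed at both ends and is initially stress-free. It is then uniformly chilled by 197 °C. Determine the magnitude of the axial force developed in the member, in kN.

With zero net strain, σ = E·αΔT = 30 GPa × 11.8×10⁻⁶ × 197 = 69.74 MPa.
P = AEαΔT = 425 × 30×10³ × 11.8×10⁻⁶ × 197 = 29.64 kN (tensile).

P ≈ 29.6 kN (tensile)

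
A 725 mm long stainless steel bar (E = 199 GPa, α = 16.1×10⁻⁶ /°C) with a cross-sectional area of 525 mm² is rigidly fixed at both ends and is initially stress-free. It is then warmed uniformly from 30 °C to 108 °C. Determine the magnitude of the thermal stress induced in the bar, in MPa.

σ ≈ 250 MPa (compressive)

The supports are rigid, so the total axial strain is zero. The restrained thermal strain is ε = αΔT = 16.1×10⁻⁶ × 78 = 1255.8×10⁻⁶.
Hence σ = E·αΔT = 199×10³ × 1255.8×10⁻⁶ = 249.9 MPa, compressive.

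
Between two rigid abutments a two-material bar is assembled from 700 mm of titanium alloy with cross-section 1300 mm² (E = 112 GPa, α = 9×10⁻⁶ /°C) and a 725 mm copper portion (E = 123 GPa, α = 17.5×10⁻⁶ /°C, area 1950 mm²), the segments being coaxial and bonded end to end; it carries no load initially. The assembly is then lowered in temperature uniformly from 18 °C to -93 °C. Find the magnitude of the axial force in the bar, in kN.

P ≈ 269 kN (tensile)

If the supports were absent, the total length change would be Σ αᵢΔT Lᵢ = 9×10⁻⁶×111×700 + 17.5×10⁻⁶×111×725 = 2.108 mm.
The rigid supports impose zero overall length change; the single axial force P common to all segments must satisfy P Σ Lᵢ/(AᵢEᵢ) = δ_free.
Σ Lᵢ/(AᵢEᵢ) = 700/(1300×112×10³) + 725/(1950×123×10³) = 7.83×10⁻⁶ mm/N.
P = 2.108 / 7.83×10⁻⁶ = 269200 N = 269.2 kN, tensile.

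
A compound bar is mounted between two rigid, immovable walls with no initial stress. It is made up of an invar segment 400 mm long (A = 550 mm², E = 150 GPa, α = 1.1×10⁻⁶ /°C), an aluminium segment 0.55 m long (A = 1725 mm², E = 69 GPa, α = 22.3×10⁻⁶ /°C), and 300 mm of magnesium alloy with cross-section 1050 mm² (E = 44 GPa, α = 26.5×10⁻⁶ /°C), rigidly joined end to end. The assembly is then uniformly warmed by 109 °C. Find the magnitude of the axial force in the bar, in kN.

Free thermal expansion of the whole bar: Σ αᵢΔT Lᵢ = 1.1×10⁻⁶×109×400 + 22.3×10⁻⁶×109×550 + 26.5×10⁻⁶×109×300 = 2.251 mm.
The rigid supports impose zero overall length change; the single axial force P common to all segments must satisfy P Σ Lᵢ/(AᵢEᵢ) = δ_free.
The series flexibility is Σ Lᵢ/(AᵢEᵢ) = 400/(550×150×10³) + 550/(1725×69×10³) + 300/(1050×44×10³) = 1.596×10⁻⁵ mm/N.
So P = 2.251 / 1.596×10⁻⁵ = 141 kN, compressive.

P ≈ 141 kN (compressive)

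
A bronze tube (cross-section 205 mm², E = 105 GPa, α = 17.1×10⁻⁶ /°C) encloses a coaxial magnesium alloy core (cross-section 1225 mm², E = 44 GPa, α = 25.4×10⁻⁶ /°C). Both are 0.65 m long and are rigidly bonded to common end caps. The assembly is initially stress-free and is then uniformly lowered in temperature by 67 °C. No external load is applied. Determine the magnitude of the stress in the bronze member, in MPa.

Both members must finish at the same length. With the larger α, the magnesium alloy tends to over-contract; the plates restrain it, putting the magnesium alloy in tension and the bronze in compression. With no external load the two internal forces are equal and opposite, magnitude P.
Setting the final lengths equal and cancelling L: (α₁ − α₂)ΔT = P/(A₁E₁) + P/(A₂E₂).
|α₁ − α₂|·ΔT = 8.3×10⁻⁶ × 67 = 0.0005561.
1/(A₁E₁) + 1/(A₂E₂) = 1/(205×105×10³) + 1/(1225×44×10³) = 6.501×10⁻⁸ N⁻¹.
So P = 0.0005561 / 6.501×10⁻⁸ = 8.554 kN.
σ_{bronze} = P/A₁ = 8554/205 = 41.73 MPa, compressive.

σ ≈ 41.7 MPa (compressive)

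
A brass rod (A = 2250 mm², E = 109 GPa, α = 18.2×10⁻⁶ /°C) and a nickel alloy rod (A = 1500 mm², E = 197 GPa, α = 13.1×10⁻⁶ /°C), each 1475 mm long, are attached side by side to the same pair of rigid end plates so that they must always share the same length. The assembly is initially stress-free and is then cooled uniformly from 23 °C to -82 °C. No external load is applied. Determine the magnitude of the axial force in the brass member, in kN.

Equilibrium of a rigid end plate with no external load gives equal and opposite internal forces ±P in the two members. Since α_{brass} > α_{nickel alloy}, cooling drives the brass into tension and the nickel alloy into compression.
Compatibility of the two members (thermal + elastic change equal): (α₁ − α₂)ΔT = P·[1/(A₁E₁) + 1/(A₂E₂)].
|α₁ − α₂|·ΔT = 5.1×10⁻⁶ × 105 = 0.0005355.
1/(A₁E₁) + 1/(A₂E₂) = 1/(2250×109×10³) + 1/(1500×197×10³) = 7.462×10⁻⁹ N⁻¹.
So P = 0.0005355 / 7.462×10⁻⁹ = 71.77 kN.

P ≈ 71.8 kN (tensile in the brass)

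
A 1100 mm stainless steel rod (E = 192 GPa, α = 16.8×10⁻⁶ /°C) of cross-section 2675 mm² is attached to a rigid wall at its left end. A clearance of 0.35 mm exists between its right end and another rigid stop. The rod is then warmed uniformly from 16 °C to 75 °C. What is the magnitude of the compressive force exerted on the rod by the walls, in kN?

Free thermal elongation = αΔT L = 16.8×10⁻⁶ × 59 × 1100 = 1.09 mm.
After closing the 0.35 mm clearance, 1.09 − 0.35 = 0.7403 mm of expansion remains to be suppressed by the wall.
Compatibility: PL/(AE) = 0.7403 mm, so σ = P/A = E × (0.7403/1100) = 129.2 MPa.
P = σA = 129.2 × 2675 = 345.7 kN.

P ≈ 346 kN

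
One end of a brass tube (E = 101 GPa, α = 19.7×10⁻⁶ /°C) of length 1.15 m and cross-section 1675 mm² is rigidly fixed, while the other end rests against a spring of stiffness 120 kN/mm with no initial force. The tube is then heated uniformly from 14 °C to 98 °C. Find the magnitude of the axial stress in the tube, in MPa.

Free thermal expansion: δ_free = αΔT L = 19.7×10⁻⁶ × 84 × 1150 = 1.903 mm.
Let P be the compressive force at the spring. The tube shortens elastically by PL/(AE) and the spring compresses by P/k; together these equal δ_free.
P [ L/(AE) + 1/k ] = δ_free → P [ 1150/(1675×101×10³) + 1/(120×10³) ] = 1.903.
P = 1.903 / 1.513×10⁻⁵ = 125800 N.
σ = P/A = 125800/1675 = 75.09 MPa.

σ ≈ 75.1 MPa (compressive)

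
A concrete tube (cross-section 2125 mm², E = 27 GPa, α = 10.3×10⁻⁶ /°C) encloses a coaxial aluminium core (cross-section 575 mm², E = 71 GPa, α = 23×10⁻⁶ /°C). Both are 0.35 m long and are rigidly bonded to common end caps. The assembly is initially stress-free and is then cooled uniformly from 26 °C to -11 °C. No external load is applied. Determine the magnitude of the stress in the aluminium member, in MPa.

The aluminium has the larger α, so on cooling it would change length more than the concrete if both were free. The rigid plates force a common final length, so the aluminium is put into tension and the concrete into compression, with equal and opposite forces P (no external load).
Setting the final lengths equal and cancelling L: (α₁ − α₂)ΔT = P/(A₁E₁) + P/(A₂E₂).
|α₁ − α₂|·ΔT = 12.7×10⁻⁶ × 37 = 0.0004699.
1/(A₁E₁) + 1/(A₂E₂) = 1/(2125×27×10³) + 1/(575×71×10³) = 4.192×10⁻⁸ N⁻¹.
P = 0.0004699 / 4.192×10⁻⁸ = 11210 N = 11.21 kN.
σ_{aluminium} = P/A₂ = 11210/575 = 19.49 MPa, tensile.

σ ≈ 19.5 MPa (tensile)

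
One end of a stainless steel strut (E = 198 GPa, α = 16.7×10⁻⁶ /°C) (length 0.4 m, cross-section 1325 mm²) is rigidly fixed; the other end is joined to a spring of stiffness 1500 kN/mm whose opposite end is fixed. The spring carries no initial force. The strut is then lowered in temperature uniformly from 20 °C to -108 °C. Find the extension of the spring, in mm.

Free thermal contraction: δ_free = αΔT L = 16.7×10⁻⁶ × 128 × 400 = 0.855 mm.
With a force P in the spring, the elastic change of the strut is PL/(AE) and that of the spring is P/k; compatibility requires their sum to equal δ_free.
P [ L/(AE) + 1/k ] = δ_free → P [ 400/(1325×198×10³) + 1/(1500×10³) ] = 0.855.
P = 0.855 / 2.191×10⁻⁶ = 390200 N.
Spring extension = P/k = 390200/(1500×10³) = 0.2601 mm.

δ ≈ 0.26 mm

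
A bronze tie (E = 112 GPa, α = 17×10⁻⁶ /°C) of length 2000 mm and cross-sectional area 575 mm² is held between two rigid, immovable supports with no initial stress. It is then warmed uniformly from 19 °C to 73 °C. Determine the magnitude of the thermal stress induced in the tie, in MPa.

σ ≈ 103 MPa (compressive)

Because both ends are immovable the net strain is zero, and the suppressed thermal strain is αΔT = 17×10⁻⁶ × 54 = 918×10⁻⁶.
σ = EαΔT = 112×10³ × 17×10⁻⁶ × 54 = 102.8 MPa (compressive; the tie is trying to expand).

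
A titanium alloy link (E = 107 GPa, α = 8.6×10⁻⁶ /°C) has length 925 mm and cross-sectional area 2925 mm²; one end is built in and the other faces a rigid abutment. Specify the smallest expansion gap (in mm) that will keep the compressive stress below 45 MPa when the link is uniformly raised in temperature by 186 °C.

g ≈ 1.09 mm

With no wall the link would lengthen by αΔT L = 8.6×10⁻⁶ × 186 × 925 = 1.48 mm.
A stress of 45 MPa corresponds to the wall pushing the link back by σL/E = 45×925/(107×10³) = 0.389 mm.
The gap must absorb the remainder: g_min = 1.48 − 0.389 = 1.091 mm.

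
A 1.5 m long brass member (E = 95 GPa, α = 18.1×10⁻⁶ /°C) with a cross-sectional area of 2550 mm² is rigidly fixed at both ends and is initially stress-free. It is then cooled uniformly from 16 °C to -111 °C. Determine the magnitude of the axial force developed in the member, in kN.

P ≈ 557 kN (tensile)

Full restraint means ε = 0, so the stress is σ = EαΔT = 95×10³ × 18.1×10⁻⁶ × 127 = 218.4 MPa.
P = AEαΔT = 2550 × 95×10³ × 18.1×10⁻⁶ × 127 = 556.9 kN (tensile).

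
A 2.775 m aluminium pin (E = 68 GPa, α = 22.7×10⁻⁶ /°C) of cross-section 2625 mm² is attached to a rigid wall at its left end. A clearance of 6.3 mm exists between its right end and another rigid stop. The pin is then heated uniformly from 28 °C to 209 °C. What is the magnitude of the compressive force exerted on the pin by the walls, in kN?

Free thermal elongation = αΔT L = 22.7×10⁻⁶ × 181 × 2775 = 11.4 mm.
The gap closes (δ_free > 6.3 mm) and the wall then resists a further 11.4 − 6.3 = 5.102 mm of expansion.
That suppressed elongation corresponds to σ = E·Δ/L = 68×10³ × 5.102/2775 = 125 MPa.
Force on the wall = σA = 125 × 2625 mm² = 328.2 kN.

P ≈ 328 kN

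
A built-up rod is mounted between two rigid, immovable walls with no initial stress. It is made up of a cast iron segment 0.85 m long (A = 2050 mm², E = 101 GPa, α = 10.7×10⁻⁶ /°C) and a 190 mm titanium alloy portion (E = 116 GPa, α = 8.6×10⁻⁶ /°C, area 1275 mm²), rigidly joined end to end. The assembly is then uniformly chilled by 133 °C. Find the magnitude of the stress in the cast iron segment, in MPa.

With the walls removed the bar would change length by δ_free = Σ αᵢΔT Lᵢ = 10.7×10⁻⁶×133×850 + 8.6×10⁻⁶×133×190 = 1.427 mm.
The walls prevent any net length change, so an axial force P (same in every segment) develops. Compatibility: P · Σ Lᵢ/(AᵢEᵢ) = δ_free.
Σ Lᵢ/(AᵢEᵢ) = 850/(2050×101×10³) + 190/(1275×116×10³) = 5.39×10⁻⁶ mm/N.
So P = 1.427 / 5.39×10⁻⁶ = 264.7 kN, tensile.
σ_{cast iron} = P / A = 264700 / 2050 = 129.1 MPa.

σ ≈ 129 MPa (tensile)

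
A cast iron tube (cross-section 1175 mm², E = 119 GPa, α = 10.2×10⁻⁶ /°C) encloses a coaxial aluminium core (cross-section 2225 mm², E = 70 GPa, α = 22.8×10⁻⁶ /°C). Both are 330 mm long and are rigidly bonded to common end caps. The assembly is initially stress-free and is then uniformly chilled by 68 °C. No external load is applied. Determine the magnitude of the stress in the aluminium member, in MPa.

Both members must finish at the same length. With the larger α, the aluminium tends to over-contract; the plates restrain it, putting the aluminium in tension and the cast iron in compression. With no external load the two internal forces are equal and opposite, magnitude P.
Equating the net (thermal + elastic) strains gives |α₁ − α₂|·ΔT = P·[1/(A₁E₁) + 1/(A₂E₂)].
|α₁ − α₂|·ΔT = 12.6×10⁻⁶ × 68 = 0.0008568.
1/(A₁E₁) + 1/(A₂E₂) = 1/(1175×119×10³) + 1/(2225×70×10³) = 1.357×10⁻⁸ N⁻¹.
P = 0.0008568 / 1.357×10⁻⁸ = 63130 N = 63.13 kN.
σ_{aluminium} = P/A₂ = 63130/2225 = 28.37 MPa, tensile.

σ ≈ 28.4 MPa (tensile)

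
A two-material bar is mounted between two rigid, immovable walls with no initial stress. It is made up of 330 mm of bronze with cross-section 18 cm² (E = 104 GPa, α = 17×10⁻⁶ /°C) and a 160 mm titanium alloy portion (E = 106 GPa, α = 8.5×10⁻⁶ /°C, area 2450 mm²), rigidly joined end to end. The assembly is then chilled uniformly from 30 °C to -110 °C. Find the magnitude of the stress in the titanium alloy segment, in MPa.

σ ≈ 167 MPa (tensile)

If the supports were absent, the total length change would be Σ αᵢΔT Lᵢ = 17×10⁻⁶×140×330 + 8.5×10⁻⁶×140×160 = 0.9758 mm.
The walls prevent any net length change, so an axial force P (same in every segment) develops. Compatibility: P · Σ Lᵢ/(AᵢEᵢ) = δ_free.
The series flexibility is Σ Lᵢ/(AᵢEᵢ) = 330/(1800×104×10³) + 160/(2450×106×10³) = 2.379×10⁻⁶ mm/N.
So P = 0.9758 / 2.379×10⁻⁶ = 410.2 kN, tensile.
σ_{titanium alloy} = P / A = 410200 / 2450 = 167.4 MPa.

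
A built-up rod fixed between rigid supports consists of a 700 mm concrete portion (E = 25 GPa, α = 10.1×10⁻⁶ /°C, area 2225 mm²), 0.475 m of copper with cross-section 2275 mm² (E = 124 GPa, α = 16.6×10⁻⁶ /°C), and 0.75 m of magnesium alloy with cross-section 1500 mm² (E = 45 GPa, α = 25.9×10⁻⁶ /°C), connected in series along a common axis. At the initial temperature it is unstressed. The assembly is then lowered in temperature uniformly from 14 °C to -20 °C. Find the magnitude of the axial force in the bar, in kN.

With the walls removed the bar would change length by δ_free = Σ αᵢΔT Lᵢ = 10.1×10⁻⁶×34×700 + 16.6×10⁻⁶×34×475 + 25.9×10⁻⁶×34×750 = 1.169 mm.
The rigid supports impose zero overall length change; the single axial force P common to all segments must satisfy P Σ Lᵢ/(AᵢEᵢ) = δ_free.
Σ Lᵢ/(AᵢEᵢ) = 700/(2225×25×10³) + 475/(2275×124×10³) + 750/(1500×45×10³) = 2.538×10⁻⁵ mm/N.
So P = 1.169 / 2.538×10⁻⁵ = 46.06 kN, tensile.

P ≈ 46.1 kN (tensile)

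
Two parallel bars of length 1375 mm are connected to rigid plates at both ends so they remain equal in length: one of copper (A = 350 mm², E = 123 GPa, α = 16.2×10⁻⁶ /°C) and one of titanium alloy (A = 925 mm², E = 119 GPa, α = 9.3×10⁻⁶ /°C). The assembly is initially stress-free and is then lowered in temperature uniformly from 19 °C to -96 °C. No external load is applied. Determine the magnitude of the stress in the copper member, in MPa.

Equilibrium of a rigid end plate with no external load gives equal and opposite internal forces ±P in the two members. Since α_{copper} > α_{titanium alloy}, cooling drives the copper into tension and the titanium alloy into compression.
Compatibility of the two members (thermal + elastic change equal): (α₁ − α₂)ΔT = P·[1/(A₁E₁) + 1/(A₂E₂)].
|α₁ − α₂|·ΔT = 6.9×10⁻⁶ × 115 = 0.0007935.
1/(A₁E₁) + 1/(A₂E₂) = 1/(350×123×10³) + 1/(925×119×10³) = 3.231×10⁻⁸ N⁻¹.
So P = 0.0007935 / 3.231×10⁻⁸ = 24.56 kN.
σ_{copper} = P/A₁ = 24560/350 = 70.16 MPa, tensile.

σ ≈ 70.2 MPa (tensile)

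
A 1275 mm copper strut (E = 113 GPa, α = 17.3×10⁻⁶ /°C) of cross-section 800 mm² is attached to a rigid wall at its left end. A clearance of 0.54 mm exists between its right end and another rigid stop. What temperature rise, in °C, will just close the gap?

Contact occurs when the free expansion equals the gap: αΔT L = 0.54 mm.
So ΔT = g/(αL) = 0.54/(17.3×10⁻⁶ × 1275) = 24.48 °C.

ΔT ≈ 24.5 °C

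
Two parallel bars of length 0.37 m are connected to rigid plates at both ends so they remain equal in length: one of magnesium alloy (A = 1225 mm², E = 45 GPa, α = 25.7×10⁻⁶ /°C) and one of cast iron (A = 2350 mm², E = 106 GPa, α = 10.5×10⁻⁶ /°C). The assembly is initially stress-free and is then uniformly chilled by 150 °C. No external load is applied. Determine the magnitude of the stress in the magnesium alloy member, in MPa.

σ ≈ 84 MPa (tensile)

The magnesium alloy has the larger α, so on cooling it would change length more than the cast iron if both were free. The rigid plates force a common final length, so the magnesium alloy is put into tension and the cast iron into compression, with equal and opposite forces P (no external load).
Setting the final lengths equal and cancelling L: (α₁ − α₂)ΔT = P/(A₁E₁) + P/(A₂E₂).
|α₁ − α₂|·ΔT = 15.2×10⁻⁶ × 150 = 0.00228.
1/(A₁E₁) + 1/(A₂E₂) = 1/(1225×45×10³) + 1/(2350×106×10³) = 2.216×10⁻⁸ N⁻¹.
P = 0.00228 / 2.216×10⁻⁸ = 102900 N = 102.9 kN.
σ_{magnesium alloy} = P/A₁ = 102900/1225 = 84.01 MPa, tensile.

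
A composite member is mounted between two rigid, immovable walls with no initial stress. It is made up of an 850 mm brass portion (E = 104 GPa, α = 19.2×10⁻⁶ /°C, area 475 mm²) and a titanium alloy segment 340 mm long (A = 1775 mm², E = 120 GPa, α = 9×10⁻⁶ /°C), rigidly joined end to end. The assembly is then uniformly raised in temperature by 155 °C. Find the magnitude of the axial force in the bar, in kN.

Free thermal expansion of the whole bar: Σ αᵢΔT Lᵢ = 19.2×10⁻⁶×155×850 + 9×10⁻⁶×155×340 = 3.004 mm.
The walls prevent any net length change, so an axial force P (same in every segment) develops. Compatibility: P · Σ Lᵢ/(AᵢEᵢ) = δ_free.
Σ Lᵢ/(AᵢEᵢ) = 850/(475×104×10³) + 340/(1775×120×10³) = 1.88×10⁻⁵ mm/N.
So P = 3.004 / 1.88×10⁻⁵ = 159.8 kN, compressive.

P ≈ 160 kN (compressive)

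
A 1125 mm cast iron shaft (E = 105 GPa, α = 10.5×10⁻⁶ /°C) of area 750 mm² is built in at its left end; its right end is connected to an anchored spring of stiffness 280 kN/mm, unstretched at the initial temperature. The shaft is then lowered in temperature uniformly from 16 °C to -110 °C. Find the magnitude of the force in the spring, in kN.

P ≈ 83.3 kN

Free thermal contraction: δ_free = αΔT L = 10.5×10⁻⁶ × 126 × 1125 = 1.488 mm.
Let P be the tensile force in the spring. The shaft extends elastically by PL/(AE) and the spring stretches by P/k; together these equal δ_free.
P [ L/(AE) + 1/k ] = δ_free → P [ 1125/(750×105×10³) + 1/(280×10³) ] = 1.488.
P = 1.488 / 1.786×10⁻⁵ = 83350 N.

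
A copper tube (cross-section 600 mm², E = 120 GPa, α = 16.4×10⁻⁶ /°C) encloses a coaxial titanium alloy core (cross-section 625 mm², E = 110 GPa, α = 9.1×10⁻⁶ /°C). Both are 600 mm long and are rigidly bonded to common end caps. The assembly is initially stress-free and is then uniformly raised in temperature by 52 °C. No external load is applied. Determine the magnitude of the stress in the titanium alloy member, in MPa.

σ ≈ 21.4 MPa (tensile)

Both members must finish at the same length. With the larger α, the copper tends to over-expand; the plates restrain it, putting the copper in compression and the titanium alloy in tension. With no external load the two internal forces are equal and opposite, magnitude P.
Setting the final lengths equal and cancelling L: (α₁ − α₂)ΔT = P/(A₁E₁) + P/(A₂E₂).
|α₁ − α₂|·ΔT = 7.3×10⁻⁶ × 52 = 0.0003796.
1/(A₁E₁) + 1/(A₂E₂) = 1/(600×120×10³) + 1/(625×110×10³) = 2.843×10⁻⁸ N⁻¹.
So P = 0.0003796 / 2.843×10⁻⁸ = 13.35 kN.
σ_{titanium alloy} = P/A₂ = 13350/625 = 21.36 MPa, tensile.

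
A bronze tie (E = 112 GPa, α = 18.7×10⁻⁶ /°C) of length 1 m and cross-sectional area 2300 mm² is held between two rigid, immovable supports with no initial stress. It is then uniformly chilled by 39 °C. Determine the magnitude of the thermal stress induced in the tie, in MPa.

σ ≈ 81.7 MPa (tensile)

With length fixed, the mechanical strain must cancel the thermal strain αΔT = 18.7×10⁻⁶ × 39 = 729.3×10⁻⁶.
σ = EαΔT = 112×10³ × 18.7×10⁻⁶ × 39 = 81.68 MPa (tensile; the tie is trying to contract).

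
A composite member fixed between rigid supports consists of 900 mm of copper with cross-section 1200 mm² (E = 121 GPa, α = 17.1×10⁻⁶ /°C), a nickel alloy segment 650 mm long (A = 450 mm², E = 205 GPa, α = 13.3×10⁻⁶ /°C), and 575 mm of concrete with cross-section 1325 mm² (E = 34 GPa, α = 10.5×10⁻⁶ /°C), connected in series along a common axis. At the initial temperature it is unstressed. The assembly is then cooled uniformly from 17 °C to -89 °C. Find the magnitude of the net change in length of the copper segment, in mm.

|ΔL| ≈ 0.872 mm

If the supports were absent, the total length change would be Σ αᵢΔT Lᵢ = 17.1×10⁻⁶×106×900 + 13.3×10⁻⁶×106×650 + 10.5×10⁻⁶×106×575 = 3.188 mm.
The rigid supports impose zero overall length change; the single axial force P common to all segments must satisfy P Σ Lᵢ/(AᵢEᵢ) = δ_free.
The series flexibility is Σ Lᵢ/(AᵢEᵢ) = 900/(1200×121×10³) + 650/(450×205×10³) + 575/(1325×34×10³) = 2.601×10⁻⁵ mm/N.
So P = 3.188 / 2.601×10⁻⁵ = 122.6 kN, tensile.
For the copper segment, free thermal change = 17.1×10⁻⁶×106×900 = 1.631 mm and elastic change from P = 122600×900/(1200×121×10³) = 0.7597 mm; these oppose, so the net change is 0.872 mm (segment shortens).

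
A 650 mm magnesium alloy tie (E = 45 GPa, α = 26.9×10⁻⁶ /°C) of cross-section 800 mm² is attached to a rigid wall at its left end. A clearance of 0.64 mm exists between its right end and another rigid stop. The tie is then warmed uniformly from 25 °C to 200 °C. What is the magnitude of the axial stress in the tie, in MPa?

Free thermal elongation = αΔT L = 26.9×10⁻⁶ × 175 × 650 = 3.06 mm.
After closing the 0.64 mm clearance, 3.06 − 0.64 = 2.42 mm of expansion remains to be suppressed by the wall.
So σ = E(δ_free − g)/L = 45×10³ × 2.42/650 = 167.5 MPa.

σ ≈ 168 MPa (compressive)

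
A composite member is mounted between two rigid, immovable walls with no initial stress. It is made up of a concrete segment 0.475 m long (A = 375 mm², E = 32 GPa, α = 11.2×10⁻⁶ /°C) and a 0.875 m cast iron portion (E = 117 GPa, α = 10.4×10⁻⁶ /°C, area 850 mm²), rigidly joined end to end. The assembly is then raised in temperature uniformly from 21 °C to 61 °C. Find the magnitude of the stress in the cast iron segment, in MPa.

If the supports were absent, the total length change would be Σ αᵢΔT Lᵢ = 11.2×10⁻⁶×40×475 + 10.4×10⁻⁶×40×875 = 0.5768 mm.
Since the ends are fixed, an axial force P builds up, equal in every segment, with P · Σ Lᵢ/(AᵢEᵢ) = δ_free.
Σ Lᵢ/(AᵢEᵢ) = 475/(375×32×10³) + 875/(850×117×10³) = 4.838×10⁻⁵ mm/N.
P = 0.5768 / 4.838×10⁻⁵ = 11920 N = 11.92 kN, compressive.
σ_{cast iron} = P / A = 11920 / 850 = 14.03 MPa.

σ ≈ 14 MPa (compressive)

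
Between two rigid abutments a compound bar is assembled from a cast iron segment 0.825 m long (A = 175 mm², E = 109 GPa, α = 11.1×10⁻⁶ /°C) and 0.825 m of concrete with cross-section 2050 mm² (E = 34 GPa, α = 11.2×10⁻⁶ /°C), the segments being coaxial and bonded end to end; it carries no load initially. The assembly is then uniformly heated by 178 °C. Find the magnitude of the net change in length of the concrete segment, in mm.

With the walls removed the bar would change length by δ_free = Σ αᵢΔT Lᵢ = 11.1×10⁻⁶×178×825 + 11.2×10⁻⁶×178×825 = 3.275 mm.
The walls prevent any net length change, so an axial force P (same in every segment) develops. Compatibility: P · Σ Lᵢ/(AᵢEᵢ) = δ_free.
Σ Lᵢ/(AᵢEᵢ) = 825/(175×109×10³) + 825/(2050×34×10³) = 5.509×10⁻⁵ mm/N.
Hence P = δ_free / Σ(L/AE) = 3.275/5.509×10⁻⁵ = 59.45 kN (compressive).
For the concrete segment, free thermal change = 11.2×10⁻⁶×178×825 = 1.645 mm and elastic change from P = 59450×825/(2050×34×10³) = 0.7036 mm; these oppose, so the net change is 0.941 mm (segment lengthens).

|ΔL| ≈ 0.941 mm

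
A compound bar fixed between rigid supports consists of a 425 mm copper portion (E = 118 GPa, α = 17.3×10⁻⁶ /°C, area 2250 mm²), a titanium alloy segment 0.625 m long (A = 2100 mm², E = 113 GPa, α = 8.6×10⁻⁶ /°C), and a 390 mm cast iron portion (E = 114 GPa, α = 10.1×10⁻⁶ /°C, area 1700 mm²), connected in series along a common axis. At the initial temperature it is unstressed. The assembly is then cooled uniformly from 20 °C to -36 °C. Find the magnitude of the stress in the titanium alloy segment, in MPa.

σ ≈ 71.1 MPa (tensile)

With the walls removed the bar would change length by δ_free = Σ αᵢΔT Lᵢ = 17.3×10⁻⁶×56×425 + 8.6×10⁻⁶×56×625 + 10.1×10⁻⁶×56×390 = 0.9333 mm.
The walls prevent any net length change, so an axial force P (same in every segment) develops. Compatibility: P · Σ Lᵢ/(AᵢEᵢ) = δ_free.
The series flexibility is Σ Lᵢ/(AᵢEᵢ) = 425/(2250×118×10³) + 625/(2100×113×10³) + 390/(1700×114×10³) = 6.247×10⁻⁶ mm/N.
P = 0.9333 / 6.247×10⁻⁶ = 149400 N = 149.4 kN, tensile.
σ_{titanium alloy} = P / A = 149400 / 2100 = 71.15 MPa.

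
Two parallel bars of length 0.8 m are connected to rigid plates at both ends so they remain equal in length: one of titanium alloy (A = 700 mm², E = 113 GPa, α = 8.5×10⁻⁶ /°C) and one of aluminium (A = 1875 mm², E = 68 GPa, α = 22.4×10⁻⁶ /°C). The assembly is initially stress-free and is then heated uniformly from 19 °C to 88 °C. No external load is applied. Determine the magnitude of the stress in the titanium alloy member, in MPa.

σ ≈ 66.9 MPa (tensile)

Equilibrium of a rigid end plate with no external load gives equal and opposite internal forces ±P in the two members. Since α_{aluminium} > α_{titanium alloy}, heating drives the aluminium into compression and the titanium alloy into tension.
Equating the net (thermal + elastic) strains gives |α₁ − α₂|·ΔT = P·[1/(A₁E₁) + 1/(A₂E₂)].
|α₁ − α₂|·ΔT = 13.9×10⁻⁶ × 69 = 0.0009591.
1/(A₁E₁) + 1/(A₂E₂) = 1/(700×113×10³) + 1/(1875×68×10³) = 2.049×10⁻⁸ N⁻¹.
P = 0.0009591 / 2.049×10⁻⁸ = 46820 N = 46.82 kN.
σ_{titanium alloy} = P/A₁ = 46820/700 = 66.88 MPa, tensile.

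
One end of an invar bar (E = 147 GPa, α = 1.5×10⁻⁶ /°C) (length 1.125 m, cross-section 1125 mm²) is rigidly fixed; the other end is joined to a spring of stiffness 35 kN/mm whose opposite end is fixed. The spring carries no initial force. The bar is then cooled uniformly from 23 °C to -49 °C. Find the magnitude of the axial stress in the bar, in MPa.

σ ≈ 3.05 MPa (tensile)

The unrestrained thermal change is αΔT L = 1.5×10⁻⁶ × 72 × 1125 = 0.1215 mm.
With a force P in the spring, the elastic change of the bar is PL/(AE) and that of the spring is P/k; compatibility requires their sum to equal δ_free.
So P = δ_free / [L/(AE) + 1/k] = 0.1215 / [ 1125/(1125×147×10³) + 1/(35×10³) ].
P = 0.1215 / 3.537×10⁻⁵ = 3435 N.
σ = P/A = 3435/1125 = 3.053 MPa.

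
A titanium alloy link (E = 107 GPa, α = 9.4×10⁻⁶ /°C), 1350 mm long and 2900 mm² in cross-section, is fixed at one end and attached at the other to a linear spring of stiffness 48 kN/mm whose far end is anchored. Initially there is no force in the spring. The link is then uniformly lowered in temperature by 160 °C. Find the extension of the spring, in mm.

Free thermal contraction: δ_free = αΔT L = 9.4×10⁻⁶ × 160 × 1350 = 2.03 mm.
Let P be the tensile force in the spring. The link extends elastically by PL/(AE) and the spring stretches by P/k; together these equal δ_free.
P [ L/(AE) + 1/k ] = δ_free → P [ 1350/(2900×107×10³) + 1/(48×10³) ] = 2.03.
P = 2.03 / 2.518×10⁻⁵ = 80620 N.
Spring extension = P/k = 80620/(48×10³) = 1.68 mm.

δ ≈ 1.68 mm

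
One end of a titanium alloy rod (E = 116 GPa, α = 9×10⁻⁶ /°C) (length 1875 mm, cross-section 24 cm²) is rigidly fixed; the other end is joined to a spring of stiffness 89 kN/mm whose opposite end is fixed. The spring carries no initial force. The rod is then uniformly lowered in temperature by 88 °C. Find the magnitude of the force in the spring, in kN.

P ≈ 82.6 kN

Free thermal contraction: δ_free = αΔT L = 9×10⁻⁶ × 88 × 1875 = 1.485 mm.
With a force P in the spring, the elastic change of the rod is PL/(AE) and that of the spring is P/k; compatibility requires their sum to equal δ_free.
P [ L/(AE) + 1/k ] = δ_free → P [ 1875/(2400×116×10³) + 1/(89×10³) ] = 1.485.
P = 1.485 / 1.797×10⁻⁵ = 82630 N.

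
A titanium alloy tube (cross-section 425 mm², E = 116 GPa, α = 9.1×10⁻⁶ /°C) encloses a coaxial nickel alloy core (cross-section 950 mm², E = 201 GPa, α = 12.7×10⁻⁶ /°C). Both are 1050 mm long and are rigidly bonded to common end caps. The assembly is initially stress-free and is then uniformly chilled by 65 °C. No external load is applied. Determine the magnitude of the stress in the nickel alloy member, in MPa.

σ ≈ 9.65 MPa (tensile)

Both members must finish at the same length. With the larger α, the nickel alloy tends to over-contract; the plates restrain it, putting the nickel alloy in tension and the titanium alloy in compression. With no external load the two internal forces are equal and opposite, magnitude P.
Compatibility of the two members (thermal + elastic change equal): (α₁ − α₂)ΔT = P·[1/(A₁E₁) + 1/(A₂E₂)].
|α₁ − α₂|·ΔT = 3.6×10⁻⁶ × 65 = 0.000234.
1/(A₁E₁) + 1/(A₂E₂) = 1/(425×116×10³) + 1/(950×201×10³) = 2.552×10⁻⁸ N⁻¹.
P = 0.000234 / 2.552×10⁻⁸ = 9169 N = 9.169 kN.
σ_{nickel alloy} = P/A₂ = 9169/950 = 9.652 MPa, tensile.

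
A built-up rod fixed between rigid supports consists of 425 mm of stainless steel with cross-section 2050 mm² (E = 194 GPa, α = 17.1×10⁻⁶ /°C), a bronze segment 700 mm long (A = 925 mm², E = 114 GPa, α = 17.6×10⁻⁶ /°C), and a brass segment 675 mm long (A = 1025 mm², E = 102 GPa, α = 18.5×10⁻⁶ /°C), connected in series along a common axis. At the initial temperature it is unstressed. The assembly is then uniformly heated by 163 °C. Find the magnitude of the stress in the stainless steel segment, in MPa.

With the walls removed the bar would change length by δ_free = Σ αᵢΔT Lᵢ = 17.1×10⁻⁶×163×425 + 17.6×10⁻⁶×163×700 + 18.5×10⁻⁶×163×675 = 5.228 mm.
The rigid supports impose zero overall length change; the single axial force P common to all segments must satisfy P Σ Lᵢ/(AᵢEᵢ) = δ_free.
Σ Lᵢ/(AᵢEᵢ) = 425/(2050×194×10³) + 700/(925×114×10³) + 675/(1025×102×10³) = 1.416×10⁻⁵ mm/N.
P = 5.228 / 1.416×10⁻⁵ = 369100 N = 369.1 kN, compressive.
σ_{stainless steel} = P / A = 369100 / 2050 = 180.1 MPa.

σ ≈ 180 MPa (compressive)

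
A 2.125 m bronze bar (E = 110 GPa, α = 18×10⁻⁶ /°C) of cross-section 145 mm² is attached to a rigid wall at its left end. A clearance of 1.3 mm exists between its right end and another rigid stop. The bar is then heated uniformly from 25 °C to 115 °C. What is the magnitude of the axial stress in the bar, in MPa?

σ ≈ 111 MPa (compressive)

If the wall were absent the bar would grow by αΔT L = 18×10⁻⁶ × 90 × 2125 = 3.443 mm.
After closing the 1.3 mm clearance, 3.443 − 1.3 = 2.143 mm of expansion remains to be suppressed by the wall.
So σ = E(δ_free − g)/L = 110×10³ × 2.143/2125 = 110.9 MPa.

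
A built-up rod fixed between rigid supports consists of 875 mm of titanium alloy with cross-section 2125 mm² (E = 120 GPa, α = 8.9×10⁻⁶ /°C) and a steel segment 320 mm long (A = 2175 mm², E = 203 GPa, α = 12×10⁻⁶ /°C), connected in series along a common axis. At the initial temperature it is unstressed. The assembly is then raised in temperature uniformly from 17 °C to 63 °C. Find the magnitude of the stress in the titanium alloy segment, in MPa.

σ ≈ 60.6 MPa (compressive)

Free thermal expansion of the whole bar: Σ αᵢΔT Lᵢ = 8.9×10⁻⁶×46×875 + 12×10⁻⁶×46×320 = 0.5349 mm.
The rigid supports impose zero overall length change; the single axial force P common to all segments must satisfy P Σ Lᵢ/(AᵢEᵢ) = δ_free.
The series flexibility is Σ Lᵢ/(AᵢEᵢ) = 875/(2125×120×10³) + 320/(2175×203×10³) = 4.156×10⁻⁶ mm/N.
Hence P = δ_free / Σ(L/AE) = 0.5349/4.156×10⁻⁶ = 128.7 kN (compressive).
σ_{titanium alloy} = P / A = 128700 / 2125 = 60.56 MPa.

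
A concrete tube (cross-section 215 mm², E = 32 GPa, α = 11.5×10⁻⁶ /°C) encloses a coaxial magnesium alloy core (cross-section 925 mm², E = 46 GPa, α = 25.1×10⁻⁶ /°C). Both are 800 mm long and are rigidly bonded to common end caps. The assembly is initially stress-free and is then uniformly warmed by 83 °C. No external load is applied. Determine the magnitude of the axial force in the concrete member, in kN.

The magnesium alloy has the larger α, so on heating it would change length more than the concrete if both were free. The rigid plates force a common final length, so the magnesium alloy is put into compression and the concrete into tension, with equal and opposite forces P (no external load).
Equating the net (thermal + elastic) strains gives |α₁ − α₂|·ΔT = P·[1/(A₁E₁) + 1/(A₂E₂)].
|α₁ − α₂|·ΔT = 13.6×10⁻⁶ × 83 = 0.001129.
1/(A₁E₁) + 1/(A₂E₂) = 1/(215×32×10³) + 1/(925×46×10³) = 1.689×10⁻⁷ N⁻¹.
P = 0.001129 / 1.689×10⁻⁷ = 6685 N = 6.685 kN.

P ≈ 6.69 kN (tensile in the concrete)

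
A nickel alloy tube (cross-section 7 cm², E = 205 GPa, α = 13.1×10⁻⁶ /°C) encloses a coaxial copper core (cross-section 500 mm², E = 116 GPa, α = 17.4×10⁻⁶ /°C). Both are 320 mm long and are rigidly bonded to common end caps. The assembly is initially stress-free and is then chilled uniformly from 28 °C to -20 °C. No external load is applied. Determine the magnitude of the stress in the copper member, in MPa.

Both members must finish at the same length. With the larger α, the copper tends to over-contract; the plates restrain it, putting the copper in tension and the nickel alloy in compression. With no external load the two internal forces are equal and opposite, magnitude P.
Equating the net (thermal + elastic) strains gives |α₁ − α₂|·ΔT = P·[1/(A₁E₁) + 1/(A₂E₂)].
|α₁ − α₂|·ΔT = 4.3×10⁻⁶ × 48 = 0.0002064.
1/(A₁E₁) + 1/(A₂E₂) = 1/(700×205×10³) + 1/(500×116×10³) = 2.421×10⁻⁸ N⁻¹.
P = 0.0002064 / 2.421×10⁻⁸ = 8525 N = 8.525 kN.
σ_{copper} = P/A₂ = 8525/500 = 17.05 MPa, tensile.

σ ≈ 17.1 MPa (tensile)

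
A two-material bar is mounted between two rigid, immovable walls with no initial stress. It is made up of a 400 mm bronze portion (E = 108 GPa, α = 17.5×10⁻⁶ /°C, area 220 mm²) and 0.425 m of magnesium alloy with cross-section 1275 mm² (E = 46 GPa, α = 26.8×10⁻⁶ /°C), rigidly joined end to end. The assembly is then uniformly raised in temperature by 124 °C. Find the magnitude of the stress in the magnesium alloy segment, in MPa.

σ ≈ 74.3 MPa (compressive)

If the supports were absent, the total length change would be Σ αᵢΔT Lᵢ = 17.5×10⁻⁶×124×400 + 26.8×10⁻⁶×124×425 = 2.28 mm.
The walls prevent any net length change, so an axial force P (same in every segment) develops. Compatibility: P · Σ Lᵢ/(AᵢEᵢ) = δ_free.
The series flexibility is Σ Lᵢ/(AᵢEᵢ) = 400/(220×108×10³) + 425/(1275×46×10³) = 2.408×10⁻⁵ mm/N.
So P = 2.28 / 2.408×10⁻⁵ = 94.69 kN, compressive.
σ_{magnesium alloy} = P / A = 94690 / 1275 = 74.27 MPa.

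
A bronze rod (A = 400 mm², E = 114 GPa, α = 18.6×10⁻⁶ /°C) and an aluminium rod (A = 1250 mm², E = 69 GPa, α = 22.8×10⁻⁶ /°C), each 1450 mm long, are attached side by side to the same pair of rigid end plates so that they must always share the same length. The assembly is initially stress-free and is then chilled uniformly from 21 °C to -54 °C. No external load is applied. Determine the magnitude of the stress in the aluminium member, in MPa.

The aluminium has the larger α, so on cooling it would change length more than the bronze if both were free. The rigid plates force a common final length, so the aluminium is put into tension and the bronze into compression, with equal and opposite forces P (no external load).
Compatibility of the two members (thermal + elastic change equal): (α₁ − α₂)ΔT = P·[1/(A₁E₁) + 1/(A₂E₂)].
|α₁ − α₂|·ΔT = 4.2×10⁻⁶ × 75 = 0.000315.
1/(A₁E₁) + 1/(A₂E₂) = 1/(400×114×10³) + 1/(1250×69×10³) = 3.352×10⁻⁸ N⁻¹.
So P = 0.000315 / 3.352×10⁻⁸ = 9.396 kN.
σ_{aluminium} = P/A₂ = 9396/1250 = 7.517 MPa, tensile.

σ ≈ 7.52 MPa (tensile)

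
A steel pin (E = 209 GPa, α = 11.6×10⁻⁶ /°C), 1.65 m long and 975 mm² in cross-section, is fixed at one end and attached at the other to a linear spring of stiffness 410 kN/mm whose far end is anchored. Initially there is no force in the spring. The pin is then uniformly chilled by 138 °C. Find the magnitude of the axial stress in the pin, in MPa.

If the spring were absent the pin would shorten by αΔT L = 11.6×10⁻⁶ × 138 × 1650 = 2.641 mm.
Let P be the tensile force in the spring. The pin extends elastically by PL/(AE) and the spring stretches by P/k; together these equal δ_free.
P [ L/(AE) + 1/k ] = δ_free → P [ 1650/(975×209×10³) + 1/(410×10³) ] = 2.641.
P = 2.641 / 1.054×10⁻⁵ = 250700 N.
σ = P/A = 250700/975 = 257.1 MPa.

σ ≈ 257 MPa (tensile)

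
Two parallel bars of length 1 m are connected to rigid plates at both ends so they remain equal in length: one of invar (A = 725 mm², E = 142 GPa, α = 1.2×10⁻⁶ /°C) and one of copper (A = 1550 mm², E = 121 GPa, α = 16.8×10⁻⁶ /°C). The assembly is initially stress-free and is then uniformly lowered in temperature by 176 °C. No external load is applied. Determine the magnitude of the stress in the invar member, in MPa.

The copper has the larger α, so on cooling it would change length more than the invar if both were free. The rigid plates force a common final length, so the copper is put into tension and the invar into compression, with equal and opposite forces P (no external load).
Setting the final lengths equal and cancelling L: (α₁ − α₂)ΔT = P/(A₁E₁) + P/(A₂E₂).
|α₁ − α₂|·ΔT = 15.6×10⁻⁶ × 176 = 0.002746.
1/(A₁E₁) + 1/(A₂E₂) = 1/(725×142×10³) + 1/(1550×121×10³) = 1.505×10⁻⁸ N⁻¹.
So P = 0.002746 / 1.505×10⁻⁸ = 182.5 kN.
σ_{invar} = P/A₁ = 182500/725 = 251.7 MPa, compressive.

σ ≈ 252 MPa (compressive)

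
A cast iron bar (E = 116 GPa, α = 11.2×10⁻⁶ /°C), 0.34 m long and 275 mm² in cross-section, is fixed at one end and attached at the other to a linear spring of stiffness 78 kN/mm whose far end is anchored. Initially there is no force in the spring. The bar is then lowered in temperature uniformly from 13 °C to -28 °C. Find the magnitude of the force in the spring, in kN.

P ≈ 6.65 kN

The unrestrained thermal change is αΔT L = 11.2×10⁻⁶ × 41 × 340 = 0.1561 mm.
Let P be the tensile force in the spring. The bar extends elastically by PL/(AE) and the spring stretches by P/k; together these equal δ_free.
So P = δ_free / [L/(AE) + 1/k] = 0.1561 / [ 340/(275×116×10³) + 1/(78×10³) ].
P = 0.1561 / 2.348×10⁻⁵ = 6650 N.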